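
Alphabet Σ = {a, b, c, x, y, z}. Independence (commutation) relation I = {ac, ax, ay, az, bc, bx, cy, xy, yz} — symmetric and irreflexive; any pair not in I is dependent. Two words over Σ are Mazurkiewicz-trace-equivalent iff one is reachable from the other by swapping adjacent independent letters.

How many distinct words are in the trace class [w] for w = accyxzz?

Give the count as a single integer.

42

#0=a has no predecessor
#1=c has no predecessor
#2=c depends on [1:c]
#3=y has no predecessor
#4=x depends on [2:c]
#5=z depends on [4:x]
#6=z depends on [5:z]
sources: [0:a, 1:c, 3:y]
N(rest) = Σ N(rest − s) over sources s of rest; N(one piece) = 1:
  size 1 → [0]=1  [3]=1  [6]=1
  size 2 → [0,3]=2  [0,6]=2  [3,6]=2  [5,6]=1
  size 3 → [0,3,6]=6  [0,5,6]=3  [3,5,6]=3  [4,5,6]=1
  size 4 → [0,3,5,6]=12  [0,4,5,6]=4  [2,4,5,6]=1  [3,4,5,6]=4
  size 5 → [0,2,4,5,6]=5  [0,3,4,5,6]=20  [1,2,4,5,6]=1  [2,3,4,5,6]=5
  first=0(a) contributes 6
  first=1(c) contributes 30
  first=3(y) contributes 6
|[w]| = 42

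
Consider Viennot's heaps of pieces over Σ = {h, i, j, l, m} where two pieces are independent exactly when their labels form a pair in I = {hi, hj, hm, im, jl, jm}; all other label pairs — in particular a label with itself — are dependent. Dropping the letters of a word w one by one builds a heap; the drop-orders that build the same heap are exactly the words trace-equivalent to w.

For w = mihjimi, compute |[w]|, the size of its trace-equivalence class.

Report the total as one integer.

drop 0:m onto floor
drop 1:i onto floor
drop 2:h onto floor
drop 3:j onto {1:i}
drop 4:i onto {3:j}
drop 5:m onto {0:m}
drop 6:i onto {4:i}
ground layer = {0:m, 1:i, 2:h}
drop-orders for the pieces not yet dropped (sum over which currently-grounded one goes next):
  1 to go: {2} 1  {5} 1  {6} 1
  2 to go: {0,5} 1  {2,5} 2  {2,6} 2  {4,6} 1  {5,6} 2
  3 to go: {0,2,5} 3  {0,5,6} 3  {2,4,6} 3  {2,5,6} 6  {3,4,6} 1  {4,5,6} 3
  4 to go: {0,2,5,6} 12  {0,4,5,6} 6  {1,3,4,6} 1  {2,3,4,6} 4  {2,4,5,6} 12  {3,4,5,6} 4
  5 to go: {0,2,4,5,6} 30  {0,3,4,5,6} 10  {1,2,3,4,6} 5  {1,3,4,5,6} 5  {2,3,4,5,6} 20
  if 0:m drops first: 30 orders
  if 1:i drops first: 60 orders
  if 2:h drops first: 15 orders
heap linearizations: 105

105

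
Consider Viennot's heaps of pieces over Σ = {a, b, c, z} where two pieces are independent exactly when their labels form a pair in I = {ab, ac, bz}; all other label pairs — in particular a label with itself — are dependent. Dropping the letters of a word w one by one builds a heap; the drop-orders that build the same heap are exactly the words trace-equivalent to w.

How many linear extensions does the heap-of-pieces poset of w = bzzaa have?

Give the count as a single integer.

0(b) covers ∅
1(z) covers ∅
2(z) covers 1:z
3(a) covers 2:z
4(a) covers 3:a
floor of heap: 0:b, 1:z
completions by unplaced set U, small U first (add the entries for U minus each lowest piece of U):
  |U|=1: {0}:1  {4}:1
  |U|=2: {0,4}:2  {3,4}:1
  |U|=3: {0,3,4}:3  {2,3,4}:1
  start at 0(b): 1
  start at 1(z): 4
sum over floor = 5

5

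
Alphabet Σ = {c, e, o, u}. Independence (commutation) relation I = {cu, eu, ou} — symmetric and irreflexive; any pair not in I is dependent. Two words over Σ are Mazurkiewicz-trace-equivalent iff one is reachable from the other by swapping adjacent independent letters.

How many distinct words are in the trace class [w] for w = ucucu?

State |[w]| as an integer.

#0=u has no predecessor
#1=c has no predecessor
#2=u depends on [0:u]
#3=c depends on [1:c]
#4=u depends on [2:u]
sources: [0:u, 1:c]
N(rest) = Σ N(rest − s) over sources s of rest; N(one piece) = 1:
  size 1 → [3]=1  [4]=1
  size 2 → [1,3]=1  [2,4]=1  [3,4]=2
  size 3 → [0,2,4]=1  [1,3,4]=3  [2,3,4]=3
  first=0(u) contributes 6
  first=1(c) contributes 4
|[w]| = 10

10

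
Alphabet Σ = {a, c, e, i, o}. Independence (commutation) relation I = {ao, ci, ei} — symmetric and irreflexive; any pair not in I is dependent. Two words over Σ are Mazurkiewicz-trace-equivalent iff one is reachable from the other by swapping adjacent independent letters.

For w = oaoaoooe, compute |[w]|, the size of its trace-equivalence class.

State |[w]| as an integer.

piece 0:o — minimal
piece 1:a — minimal
piece 2:o rests on {0:o}
piece 3:a rests on {1:a}
piece 4:o rests on {2:o}
piece 5:o rests on {4:o}
piece 6:o rests on {5:o}
piece 7:e rests on {3:a, 6:o}
minimal pieces: {0:o, 1:a}
ways to finish when only these pieces remain (= sum over removing one remaining piece with nothing left below it):
  1 left: {7}→1
  2 left: {3,7}→1  {6,7}→1
  3 left: {1,3,7}→1  {3,6,7}→2  {5,6,7}→1
  4 left: {1,3,6,7}→3  {3,5,6,7}→3  {4,5,6,7}→1
  5 left: {1,3,5,6,7}→6  {2,4,5,6,7}→1  {3,4,5,6,7}→4
  6 left: {0,2,4,5,6,7}→1  {1,3,4,5,6,7}→10  {2,3,4,5,6,7}→5
  placing 0:o first → 15 extensions
  placing 1:a first → 6 extensions
total linear extensions = 21

21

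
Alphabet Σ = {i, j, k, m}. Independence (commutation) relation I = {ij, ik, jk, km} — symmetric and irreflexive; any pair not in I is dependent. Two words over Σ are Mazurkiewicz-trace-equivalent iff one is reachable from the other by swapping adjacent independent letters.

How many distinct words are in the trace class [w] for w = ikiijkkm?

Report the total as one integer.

#0=i has no predecessor
#1=k has no predecessor
#2=i depends on [0:i]
#3=i depends on [2:i]
#4=j has no predecessor
#5=k depends on [1:k]
#6=k depends on [5:k]
#7=m depends on [3:i, 4:j]
sources: [0:i, 1:k, 4:j]
N(rest) = Σ N(rest − s) over sources s of rest; N(one piece) = 1:
  size 1 → [6]=1  [7]=1
  size 2 → [3,7]=1  [4,7]=1  [5,6]=1  [6,7]=2
  size 3 → [1,5,6]=1  [2,3,7]=1  [3,4,7]=2  [3,6,7]=3  [4,6,7]=3  [5,6,7]=3
  size 4 → [0,2,3,7]=1  [1,5,6,7]=4  [2,3,4,7]=3  [2,3,6,7]=4  [3,4,6,7]=8  [3,5,6,7]=6  [4,5,6,7]=6
  size 5 → [0,2,3,4,7]=4  [0,2,3,6,7]=5  [1,3,5,6,7]=10  [1,4,5,6,7]=10  [2,3,4,6,7]=15  [2,3,5,6,7]=10  [3,4,5,6,7]=20
  size 6 → [0,2,3,4,6,7]=24  [0,2,3,5,6,7]=15  [1,2,3,5,6,7]=20  [1,3,4,5,6,7]=40  [2,3,4,5,6,7]=45
  first=0(i) contributes 105
  first=1(k) contributes 84
  first=4(j) contributes 35
|[w]| = 224

224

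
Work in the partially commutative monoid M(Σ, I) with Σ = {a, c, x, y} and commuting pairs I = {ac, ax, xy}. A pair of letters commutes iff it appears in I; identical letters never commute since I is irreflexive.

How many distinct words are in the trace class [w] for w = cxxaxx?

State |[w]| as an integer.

6

#0=c has no predecessor
#1=x depends on [0:c]
#2=x depends on [1:x]
#3=a has no predecessor
#4=x depends on [2:x]
#5=x depends on [4:x]
sources: [0:c, 3:a]
N(rest) = Σ N(rest − s) over sources s of rest; N(one piece) = 1:
  size 1 → [3]=1  [5]=1
  size 2 → [3,5]=2  [4,5]=1
  size 3 → [2,4,5]=1  [3,4,5]=3
  size 4 → [1,2,4,5]=1  [2,3,4,5]=4
  first=0(c) contributes 5
  first=3(a) contributes 1
|[w]| = 6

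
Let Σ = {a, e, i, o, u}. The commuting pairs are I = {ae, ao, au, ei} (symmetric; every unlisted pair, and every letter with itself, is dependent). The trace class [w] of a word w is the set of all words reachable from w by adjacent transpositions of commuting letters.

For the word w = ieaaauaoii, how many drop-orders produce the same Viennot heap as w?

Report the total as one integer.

piece 0:i — minimal
piece 1:e — minimal
piece 2:a rests on {0:i}
piece 3:a rests on {2:a}
piece 4:a rests on {3:a}
piece 5:u rests on {0:i, 1:e}
piece 6:a rests on {4:a}
piece 7:o rests on {5:u}
piece 8:i rests on {6:a, 7:o}
piece 9:i rests on {8:i}
minimal pieces: {0:i, 1:e}
ways to finish when only these pieces remain (= sum over removing one remaining piece with nothing left below it):
  1 left: {9}→1
  2 left: {8,9}→1
  3 left: {6,8,9}→1  {7,8,9}→1
  4 left: {4,6,8,9}→1  {5,7,8,9}→1  {6,7,8,9}→2
  5 left: {1,5,7,8,9}→1  {3,4,6,8,9}→1  {4,6,7,8,9}→3  {5,6,7,8,9}→3
  6 left: {1,5,6,7,8,9}→4  {2,3,4,6,8,9}→1  {3,4,6,7,8,9}→4  {4,5,6,7,8,9}→6
  7 left: {1,4,5,6,7,8,9}→10  {2,3,4,6,7,8,9}→5  {3,4,5,6,7,8,9}→10
  8 left: {1,3,4,5,6,7,8,9}→20  {2,3,4,5,6,7,8,9}→15
  placing 0:i first → 35 extensions
  placing 1:e first → 15 extensions
total linear extensions = 50

50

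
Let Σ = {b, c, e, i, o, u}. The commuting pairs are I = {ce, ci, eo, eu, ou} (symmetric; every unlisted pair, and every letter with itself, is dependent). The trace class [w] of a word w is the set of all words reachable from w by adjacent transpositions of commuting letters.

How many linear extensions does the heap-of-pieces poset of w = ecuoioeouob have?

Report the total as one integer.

piece 0:e — minimal
piece 1:c — minimal
piece 2:u rests on {1:c}
piece 3:o rests on {1:c}
piece 4:i rests on {0:e, 2:u, 3:o}
piece 5:o rests on {4:i}
piece 6:e rests on {4:i}
piece 7:o rests on {5:o}
piece 8:u rests on {4:i}
piece 9:o rests on {7:o}
piece 10:b rests on {6:e, 8:u, 9:o}
minimal pieces: {0:e, 1:c}
ways to finish when only these pieces remain (= sum over removing one remaining piece with nothing left below it):
  1 left: {10}→1
  2 left: {6,10}→1  {8,10}→1  {9,10}→1
  3 left: {6,8,10}→2  {6,9,10}→2  {7,9,10}→1  {8,9,10}→2
  4 left: {5,7,9,10}→1  {6,7,9,10}→3  {6,8,9,10}→6  {7,8,9,10}→3
  5 left: {5,6,7,9,10}→4  {5,7,8,9,10}→4  {6,7,8,9,10}→12
  6 left: {5,6,7,8,9,10}→20
  7 left: {4,5,6,7,8,9,10}→20
  8 left: {0,4,5,6,7,8,9,10}→20  {2,4,5,6,7,8,9,10}→20  {3,4,5,6,7,8,9,10}→20
  9 left: {0,2,4,5,6,7,8,9,10}→40  {0,3,4,5,6,7,8,9,10}→40  {2,3,4,5,6,7,8,9,10}→40
  placing 0:e first → 40 extensions
  placing 1:c first → 120 extensions
total linear extensions = 160

160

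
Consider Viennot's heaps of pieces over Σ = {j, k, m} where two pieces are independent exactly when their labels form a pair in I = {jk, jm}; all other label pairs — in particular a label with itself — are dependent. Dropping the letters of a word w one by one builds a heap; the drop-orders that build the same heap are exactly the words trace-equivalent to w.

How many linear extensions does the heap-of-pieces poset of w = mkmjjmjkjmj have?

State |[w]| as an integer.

0(m) covers ∅
1(k) covers 0:m
2(m) covers 1:k
3(j) covers ∅
4(j) covers 3:j
5(m) covers 2:m
6(j) covers 4:j
7(k) covers 5:m
8(j) covers 6:j
9(m) covers 7:k
10(j) covers 8:j
floor of heap: 0:m, 3:j
completions by unplaced set U, small U first (add the entries for U minus each lowest piece of U):
  |U|=1: {9}:1  {10}:1
  |U|=2: {7,9}:1  {8,10}:1  {9,10}:2
  |U|=3: {5,7,9}:1  {6,8,10}:1  {7,9,10}:3  {8,9,10}:3
  |U|=4: {2,5,7,9}:1  {4,6,8,10}:1  {5,7,9,10}:4  {6,8,9,10}:4  {7,8,9,10}:6
  |U|=5: {1,2,5,7,9}:1  {2,5,7,9,10}:5  {3,4,6,8,10}:1  {4,6,8,9,10}:5  {5,7,8,9,10}:10  {6,7,8,9,10}:10
  |U|=6: {0,1,2,5,7,9}:1  {1,2,5,7,9,10}:6  {2,5,7,8,9,10}:15  {3,4,6,8,9,10}:6  {4,6,7,8,9,10}:15  {5,6,7,8,9,10}:20
  |U|=7: {0,1,2,5,7,9,10}:7  {1,2,5,7,8,9,10}:21  {2,5,6,7,8,9,10}:35  {3,4,6,7,8,9,10}:21  {4,5,6,7,8,9,10}:35
  |U|=8: {0,1,2,5,7,8,9,10}:28  {1,2,5,6,7,8,9,10}:56  {2,4,5,6,7,8,9,10}:70  {3,4,5,6,7,8,9,10}:56
  |U|=9: {0,1,2,5,6,7,8,9,10}:84  {1,2,4,5,6,7,8,9,10}:126  {2,3,4,5,6,7,8,9,10}:126
  start at 0(m): 252
  start at 3(j): 210
sum over floor = 462

462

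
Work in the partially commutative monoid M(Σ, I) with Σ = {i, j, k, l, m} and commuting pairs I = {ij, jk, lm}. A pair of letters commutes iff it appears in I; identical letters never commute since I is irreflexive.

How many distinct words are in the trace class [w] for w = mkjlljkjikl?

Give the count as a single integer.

piece 0:m — minimal
piece 1:k rests on {0:m}
piece 2:j rests on {0:m}
piece 3:l rests on {1:k, 2:j}
piece 4:l rests on {3:l}
piece 5:j rests on {4:l}
piece 6:k rests on {4:l}
piece 7:j rests on {5:j}
piece 8:i rests on {6:k}
piece 9:k rests on {8:i}
piece 10:l rests on {7:j, 9:k}
minimal pieces: {0:m}
ways to finish when only these pieces remain (= sum over removing one remaining piece with nothing left below it):
  1 left: {10}→1
  2 left: {7,10}→1  {9,10}→1
  3 left: {5,7,10}→1  {7,9,10}→2  {8,9,10}→1
  4 left: {5,7,9,10}→3  {6,8,9,10}→1  {7,8,9,10}→3
  5 left: {5,7,8,9,10}→6  {6,7,8,9,10}→4
  6 left: {5,6,7,8,9,10}→10
  7 left: {4,5,6,7,8,9,10}→10
  8 left: {3,4,5,6,7,8,9,10}→10
  9 left: {1,3,4,5,6,7,8,9,10}→10  {2,3,4,5,6,7,8,9,10}→10
  placing 0:m first → 20 extensions

20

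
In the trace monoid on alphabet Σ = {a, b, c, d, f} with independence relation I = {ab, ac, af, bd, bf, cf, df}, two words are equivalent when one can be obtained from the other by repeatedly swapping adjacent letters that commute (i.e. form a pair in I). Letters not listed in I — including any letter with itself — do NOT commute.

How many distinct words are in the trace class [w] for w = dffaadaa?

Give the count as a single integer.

0(d) covers ∅
1(f) covers ∅
2(f) covers 1:f
3(a) covers 0:d
4(a) covers 3:a
5(d) covers 4:a
6(a) covers 5:d
7(a) covers 6:a
floor of heap: 0:d, 1:f
completions by unplaced set U, small U first (add the entries for U minus each lowest piece of U):
  |U|=1: {2}:1  {7}:1
  |U|=2: {1,2}:1  {2,7}:2  {6,7}:1
  |U|=3: {1,2,7}:3  {2,6,7}:3  {5,6,7}:1
  |U|=4: {1,2,6,7}:6  {2,5,6,7}:4  {4,5,6,7}:1
  |U|=5: {1,2,5,6,7}:10  {2,4,5,6,7}:5  {3,4,5,6,7}:1
  |U|=6: {0,3,4,5,6,7}:1  {1,2,4,5,6,7}:15  {2,3,4,5,6,7}:6
  start at 0(d): 21
  start at 1(f): 7
sum over floor = 28

28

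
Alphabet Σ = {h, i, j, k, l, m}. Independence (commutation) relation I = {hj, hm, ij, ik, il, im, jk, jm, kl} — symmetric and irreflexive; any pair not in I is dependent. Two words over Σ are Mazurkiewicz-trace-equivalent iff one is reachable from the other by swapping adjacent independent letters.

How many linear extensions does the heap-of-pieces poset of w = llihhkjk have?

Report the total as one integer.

#0=l has no predecessor
#1=l depends on [0:l]
#2=i has no predecessor
#3=h depends on [1:l, 2:i]
#4=h depends on [3:h]
#5=k depends on [4:h]
#6=j depends on [1:l]
#7=k depends on [5:k]
sources: [0:l, 2:i]
N(rest) = Σ N(rest − s) over sources s of rest; N(one piece) = 1:
  size 1 → [6]=1  [7]=1
  size 2 → [5,7]=1  [6,7]=2
  size 3 → [4,5,7]=1  [5,6,7]=3
  size 4 → [3,4,5,7]=1  [4,5,6,7]=4
  size 5 → [2,3,4,5,7]=1  [3,4,5,6,7]=5
  size 6 → [1,3,4,5,6,7]=5  [2,3,4,5,6,7]=6
  first=0(l) contributes 11
  first=2(i) contributes 5
|[w]| = 16

16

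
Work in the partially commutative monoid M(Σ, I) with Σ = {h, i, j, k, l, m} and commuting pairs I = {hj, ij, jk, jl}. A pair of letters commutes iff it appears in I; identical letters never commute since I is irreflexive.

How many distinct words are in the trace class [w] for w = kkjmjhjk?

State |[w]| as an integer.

18

0(k) covers ∅
1(k) covers 0:k
2(j) covers ∅
3(m) covers 1:k, 2:j
4(j) covers 3:m
5(h) covers 3:m
6(j) covers 4:j
7(k) covers 5:h
floor of heap: 0:k, 2:j
completions by unplaced set U, small U first (add the entries for U minus each lowest piece of U):
  |U|=1: {6}:1  {7}:1
  |U|=2: {4,6}:1  {5,7}:1  {6,7}:2
  |U|=3: {4,6,7}:3  {5,6,7}:3
  |U|=4: {4,5,6,7}:6
  |U|=5: {3,4,5,6,7}:6
  |U|=6: {1,3,4,5,6,7}:6  {2,3,4,5,6,7}:6
  start at 0(k): 12
  start at 2(j): 6
sum over floor = 18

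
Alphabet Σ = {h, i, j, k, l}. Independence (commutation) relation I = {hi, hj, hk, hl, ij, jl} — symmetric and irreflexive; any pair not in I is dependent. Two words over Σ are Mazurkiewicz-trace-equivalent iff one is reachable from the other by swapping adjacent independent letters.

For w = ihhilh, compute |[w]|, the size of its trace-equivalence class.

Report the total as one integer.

20

piece 0:i — minimal
piece 1:h — minimal
piece 2:h rests on {1:h}
piece 3:i rests on {0:i}
piece 4:l rests on {3:i}
piece 5:h rests on {2:h}
minimal pieces: {0:i, 1:h}
ways to finish when only these pieces remain (= sum over removing one remaining piece with nothing left below it):
  1 left: {4}→1  {5}→1
  2 left: {2,5}→1  {3,4}→1  {4,5}→2
  3 left: {0,3,4}→1  {1,2,5}→1  {2,4,5}→3  {3,4,5}→3
  4 left: {0,3,4,5}→4  {1,2,4,5}→4  {2,3,4,5}→6
  placing 0:i first → 10 extensions
  placing 1:h first → 10 extensions
total linear extensions = 20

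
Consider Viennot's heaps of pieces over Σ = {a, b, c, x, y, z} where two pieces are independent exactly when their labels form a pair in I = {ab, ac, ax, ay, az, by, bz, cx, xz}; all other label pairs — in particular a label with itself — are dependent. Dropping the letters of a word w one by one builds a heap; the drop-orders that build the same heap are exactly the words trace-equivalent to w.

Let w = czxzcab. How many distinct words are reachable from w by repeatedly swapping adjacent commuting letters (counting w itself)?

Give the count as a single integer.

35

0(c) covers ∅
1(z) covers 0:c
2(x) covers ∅
3(z) covers 1:z
4(c) covers 3:z
5(a) covers ∅
6(b) covers 2:x, 4:c
floor of heap: 0:c, 2:x, 5:a
completions by unplaced set U, small U first (add the entries for U minus each lowest piece of U):
  |U|=1: {5}:1  {6}:1
  |U|=2: {2,6}:1  {4,6}:1  {5,6}:2
  |U|=3: {2,4,6}:2  {2,5,6}:3  {3,4,6}:1  {4,5,6}:3
  |U|=4: {1,3,4,6}:1  {2,3,4,6}:3  {2,4,5,6}:8  {3,4,5,6}:4
  |U|=5: {0,1,3,4,6}:1  {1,2,3,4,6}:4  {1,3,4,5,6}:5  {2,3,4,5,6}:15
  start at 0(c): 24
  start at 2(x): 6
  start at 5(a): 5
sum over floor = 35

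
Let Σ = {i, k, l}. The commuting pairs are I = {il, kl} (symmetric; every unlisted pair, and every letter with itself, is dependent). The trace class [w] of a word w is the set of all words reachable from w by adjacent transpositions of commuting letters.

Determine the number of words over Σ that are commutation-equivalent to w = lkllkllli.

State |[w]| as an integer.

84

piece 0:l — minimal
piece 1:k — minimal
piece 2:l rests on {0:l}
piece 3:l rests on {2:l}
piece 4:k rests on {1:k}
piece 5:l rests on {3:l}
piece 6:l rests on {5:l}
piece 7:l rests on {6:l}
piece 8:i rests on {4:k}
minimal pieces: {0:l, 1:k}
ways to finish when only these pieces remain (= sum over removing one remaining piece with nothing left below it):
  1 left: {7}→1  {8}→1
  2 left: {4,8}→1  {6,7}→1  {7,8}→2
  3 left: {1,4,8}→1  {4,7,8}→3  {5,6,7}→1  {6,7,8}→3
  4 left: {1,4,7,8}→4  {3,5,6,7}→1  {4,6,7,8}→6  {5,6,7,8}→4
  5 left: {1,4,6,7,8}→10  {2,3,5,6,7}→1  {3,5,6,7,8}→5  {4,5,6,7,8}→10
  6 left: {0,2,3,5,6,7}→1  {1,4,5,6,7,8}→20  {2,3,5,6,7,8}→6  {3,4,5,6,7,8}→15
  7 left: {0,2,3,5,6,7,8}→7  {1,3,4,5,6,7,8}→35  {2,3,4,5,6,7,8}→21
  placing 0:l first → 56 extensions
  placing 1:k first → 28 extensions
total linear extensions = 84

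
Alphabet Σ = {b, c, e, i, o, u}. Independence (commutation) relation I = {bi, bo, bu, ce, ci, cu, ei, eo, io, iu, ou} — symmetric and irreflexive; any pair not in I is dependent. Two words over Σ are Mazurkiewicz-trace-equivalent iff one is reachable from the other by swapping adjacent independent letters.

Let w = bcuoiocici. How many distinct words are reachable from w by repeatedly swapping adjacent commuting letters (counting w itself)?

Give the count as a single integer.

840

0(b) covers ∅
1(c) covers 0:b
2(u) covers ∅
3(o) covers 1:c
4(i) covers ∅
5(o) covers 3:o
6(c) covers 5:o
7(i) covers 4:i
8(c) covers 6:c
9(i) covers 7:i
floor of heap: 0:b, 2:u, 4:i
completions by unplaced set U, small U first (add the entries for U minus each lowest piece of U):
  |U|=1: {2}:1  {8}:1  {9}:1
  |U|=2: {2,8}:2  {2,9}:2  {6,8}:1  {7,9}:1  {8,9}:2
  |U|=3: {2,6,8}:3  {2,7,9}:3  {2,8,9}:6  {4,7,9}:1  {5,6,8}:1  {6,8,9}:3  {7,8,9}:3
  |U|=4: {2,4,7,9}:4  {2,5,6,8}:4  {2,6,8,9}:12  {2,7,8,9}:12  {3,5,6,8}:1  {4,7,8,9}:4  {5,6,8,9}:4  {6,7,8,9}:6
  |U|=5: {1,3,5,6,8}:1  {2,3,5,6,8}:5  {2,4,7,8,9}:20  {2,5,6,8,9}:20  {2,6,7,8,9}:30  {3,5,6,8,9}:5  {4,6,7,8,9}:10  {5,6,7,8,9}:10
  |U|=6: {0,1,3,5,6,8}:1  {1,2,3,5,6,8}:6  {1,3,5,6,8,9}:6  {2,3,5,6,8,9}:30  {2,4,6,7,8,9}:60  {2,5,6,7,8,9}:60  {3,5,6,7,8,9}:15  {4,5,6,7,8,9}:20
  |U|=7: {0,1,2,3,5,6,8}:7  {0,1,3,5,6,8,9}:7  {1,2,3,5,6,8,9}:42  {1,3,5,6,7,8,9}:21  {2,3,5,6,7,8,9}:105  {2,4,5,6,7,8,9}:140  {3,4,5,6,7,8,9}:35
  |U|=8: {0,1,2,3,5,6,8,9}:56  {0,1,3,5,6,7,8,9}:28  {1,2,3,5,6,7,8,9}:168  {1,3,4,5,6,7,8,9}:56  {2,3,4,5,6,7,8,9}:280
  start at 0(b): 504
  start at 2(u): 84
  start at 4(i): 252
sum over floor = 840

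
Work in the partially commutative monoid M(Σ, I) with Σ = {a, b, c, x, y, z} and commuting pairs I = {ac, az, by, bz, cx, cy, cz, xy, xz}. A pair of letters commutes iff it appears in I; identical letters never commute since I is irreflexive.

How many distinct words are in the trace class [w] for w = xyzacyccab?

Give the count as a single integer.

piece 0:x — minimal
piece 1:y — minimal
piece 2:z rests on {1:y}
piece 3:a rests on {0:x, 1:y}
piece 4:c — minimal
piece 5:y rests on {2:z, 3:a}
piece 6:c rests on {4:c}
piece 7:c rests on {6:c}
piece 8:a rests on {5:y}
piece 9:b rests on {7:c, 8:a}
minimal pieces: {0:x, 1:y, 4:c}
ways to finish when only these pieces remain (= sum over removing one remaining piece with nothing left below it):
  1 left: {9}→1
  2 left: {7,9}→1  {8,9}→1
  3 left: {5,8,9}→1  {6,7,9}→1  {7,8,9}→2
  4 left: {2,5,8,9}→1  {3,5,8,9}→1  {4,6,7,9}→1  {5,7,8,9}→3  {6,7,8,9}→3
  5 left: {0,3,5,8,9}→1  {2,3,5,8,9}→2  {2,5,7,8,9}→4  {3,5,7,8,9}→4  {4,6,7,8,9}→4  {5,6,7,8,9}→6
  6 left: {0,2,3,5,8,9}→3  {0,3,5,7,8,9}→5  {1,2,3,5,8,9}→2  {2,3,5,7,8,9}→10  {2,5,6,7,8,9}→10  {3,5,6,7,8,9}→10  {4,5,6,7,8,9}→10
  7 left: {0,1,2,3,5,8,9}→5  {0,2,3,5,7,8,9}→18  {0,3,5,6,7,8,9}→15  {1,2,3,5,7,8,9}→12  {2,3,5,6,7,8,9}→30  {2,4,5,6,7,8,9}→20  {3,4,5,6,7,8,9}→20
  8 left: {0,1,2,3,5,7,8,9}→35  {0,2,3,5,6,7,8,9}→63  {0,3,4,5,6,7,8,9}→35  {1,2,3,5,6,7,8,9}→42  {2,3,4,5,6,7,8,9}→70
  placing 0:x first → 112 extensions
  placing 1:y first → 168 extensions
  placing 4:c first → 140 extensions
total linear extensions = 420

420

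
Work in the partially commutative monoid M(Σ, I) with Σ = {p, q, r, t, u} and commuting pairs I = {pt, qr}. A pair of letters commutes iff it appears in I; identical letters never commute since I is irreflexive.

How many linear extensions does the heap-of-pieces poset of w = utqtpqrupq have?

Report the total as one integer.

#0=u has no predecessor
#1=t depends on [0:u]
#2=q depends on [1:t]
#3=t depends on [2:q]
#4=p depends on [2:q]
#5=q depends on [3:t, 4:p]
#6=r depends on [3:t, 4:p]
#7=u depends on [5:q, 6:r]
#8=p depends on [7:u]
#9=q depends on [8:p]
sources: [0:u]
N(rest) = Σ N(rest − s) over sources s of rest; N(one piece) = 1:
  size 1 → [9]=1
  size 2 → [8,9]=1
  size 3 → [7,8,9]=1
  size 4 → [5,7,8,9]=1  [6,7,8,9]=1
  size 5 → [5,6,7,8,9]=2
  size 6 → [3,5,6,7,8,9]=2  [4,5,6,7,8,9]=2
  size 7 → [3,4,5,6,7,8,9]=4
  size 8 → [2,3,4,5,6,7,8,9]=4
  first=0(u) contributes 4

4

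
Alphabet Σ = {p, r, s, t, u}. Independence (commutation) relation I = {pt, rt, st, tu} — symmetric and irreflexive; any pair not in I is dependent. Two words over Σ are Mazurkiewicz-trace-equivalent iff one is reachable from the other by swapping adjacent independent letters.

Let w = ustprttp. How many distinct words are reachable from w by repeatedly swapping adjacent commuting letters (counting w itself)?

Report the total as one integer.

drop 0:u onto floor
drop 1:s onto {0:u}
drop 2:t onto floor
drop 3:p onto {1:s}
drop 4:r onto {3:p}
drop 5:t onto {2:t}
drop 6:t onto {5:t}
drop 7:p onto {4:r}
ground layer = {0:u, 2:t}
drop-orders for the pieces not yet dropped (sum over which currently-grounded one goes next):
  1 to go: {6} 1  {7} 1
  2 to go: {4,7} 1  {5,6} 1  {6,7} 2
  3 to go: {2,5,6} 1  {3,4,7} 1  {4,6,7} 3  {5,6,7} 3
  4 to go: {1,3,4,7} 1  {2,5,6,7} 4  {3,4,6,7} 4  {4,5,6,7} 6
  5 to go: {0,1,3,4,7} 1  {1,3,4,6,7} 5  {2,4,5,6,7} 10  {3,4,5,6,7} 10
  6 to go: {0,1,3,4,6,7} 6  {1,3,4,5,6,7} 15  {2,3,4,5,6,7} 20
  if 0:u drops first: 35 orders
  if 2:t drops first: 21 orders
heap linearizations: 56

56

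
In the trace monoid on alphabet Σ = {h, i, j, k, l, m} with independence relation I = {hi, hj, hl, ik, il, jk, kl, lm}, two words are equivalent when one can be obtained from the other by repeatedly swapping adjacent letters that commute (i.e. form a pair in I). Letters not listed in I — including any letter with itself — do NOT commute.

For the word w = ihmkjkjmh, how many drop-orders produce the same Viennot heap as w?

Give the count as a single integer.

12

#0=i has no predecessor
#1=h has no predecessor
#2=m depends on [0:i, 1:h]
#3=k depends on [2:m]
#4=j depends on [2:m]
#5=k depends on [3:k]
#6=j depends on [4:j]
#7=m depends on [5:k, 6:j]
#8=h depends on [7:m]
sources: [0:i, 1:h]
N(rest) = Σ N(rest − s) over sources s of rest; N(one piece) = 1:
  size 1 → [8]=1
  size 2 → [7,8]=1
  size 3 → [5,7,8]=1  [6,7,8]=1
  size 4 → [3,5,7,8]=1  [4,6,7,8]=1  [5,6,7,8]=2
  size 5 → [3,5,6,7,8]=3  [4,5,6,7,8]=3
  size 6 → [3,4,5,6,7,8]=6
  size 7 → [2,3,4,5,6,7,8]=6
  first=0(i) contributes 6
  first=1(h) contributes 6
|[w]| = 12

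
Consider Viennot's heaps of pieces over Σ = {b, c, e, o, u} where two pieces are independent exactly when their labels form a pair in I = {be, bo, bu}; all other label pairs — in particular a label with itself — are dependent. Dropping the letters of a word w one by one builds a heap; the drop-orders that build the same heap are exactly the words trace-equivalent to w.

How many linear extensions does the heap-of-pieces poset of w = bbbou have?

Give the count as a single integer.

piece 0:b — minimal
piece 1:b rests on {0:b}
piece 2:b rests on {1:b}
piece 3:o — minimal
piece 4:u rests on {3:o}
minimal pieces: {0:b, 3:o}
ways to finish when only these pieces remain (= sum over removing one remaining piece with nothing left below it):
  1 left: {2}→1  {4}→1
  2 left: {1,2}→1  {2,4}→2  {3,4}→1
  3 left: {0,1,2}→1  {1,2,4}→3  {2,3,4}→3
  placing 0:b first → 6 extensions
  placing 3:o first → 4 extensions
total linear extensions = 10

10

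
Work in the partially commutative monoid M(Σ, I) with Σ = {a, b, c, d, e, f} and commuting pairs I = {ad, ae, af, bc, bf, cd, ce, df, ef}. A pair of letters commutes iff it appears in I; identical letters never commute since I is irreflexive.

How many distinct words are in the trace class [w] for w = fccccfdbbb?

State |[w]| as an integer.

210

drop 0:f onto floor
drop 1:c onto {0:f}
drop 2:c onto {1:c}
drop 3:c onto {2:c}
drop 4:c onto {3:c}
drop 5:f onto {4:c}
drop 6:d onto floor
drop 7:b onto {6:d}
drop 8:b onto {7:b}
drop 9:b onto {8:b}
ground layer = {0:f, 6:d}
drop-orders for the pieces not yet dropped (sum over which currently-grounded one goes next):
  1 to go: {5} 1  {9} 1
  2 to go: {4,5} 1  {5,9} 2  {8,9} 1
  3 to go: {3,4,5} 1  {4,5,9} 3  {5,8,9} 3  {7,8,9} 1
  4 to go: {2,3,4,5} 1  {3,4,5,9} 4  {4,5,8,9} 6  {5,7,8,9} 4  {6,7,8,9} 1
  5 to go: {1,2,3,4,5} 1  {2,3,4,5,9} 5  {3,4,5,8,9} 10  {4,5,7,8,9} 10  {5,6,7,8,9} 5
  6 to go: {0,1,2,3,4,5} 1  {1,2,3,4,5,9} 6  {2,3,4,5,8,9} 15  {3,4,5,7,8,9} 20  {4,5,6,7,8,9} 15
  7 to go: {0,1,2,3,4,5,9} 7  {1,2,3,4,5,8,9} 21  {2,3,4,5,7,8,9} 35  {3,4,5,6,7,8,9} 35
  8 to go: {0,1,2,3,4,5,8,9} 28  {1,2,3,4,5,7,8,9} 56  {2,3,4,5,6,7,8,9} 70
  if 0:f drops first: 126 orders
  if 6:d drops first: 84 orders
heap linearizations: 210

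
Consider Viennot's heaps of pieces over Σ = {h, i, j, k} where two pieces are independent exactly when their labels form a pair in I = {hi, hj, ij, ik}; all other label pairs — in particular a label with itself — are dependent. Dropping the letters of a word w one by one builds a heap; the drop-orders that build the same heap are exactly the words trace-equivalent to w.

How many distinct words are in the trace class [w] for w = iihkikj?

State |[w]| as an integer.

35

0(i) covers ∅
1(i) covers 0:i
2(h) covers ∅
3(k) covers 2:h
4(i) covers 1:i
5(k) covers 3:k
6(j) covers 5:k
floor of heap: 0:i, 2:h
completions by unplaced set U, small U first (add the entries for U minus each lowest piece of U):
  |U|=1: {4}:1  {6}:1
  |U|=2: {1,4}:1  {4,6}:2  {5,6}:1
  |U|=3: {0,1,4}:1  {1,4,6}:3  {3,5,6}:1  {4,5,6}:3
  |U|=4: {0,1,4,6}:4  {1,4,5,6}:6  {2,3,5,6}:1  {3,4,5,6}:4
  |U|=5: {0,1,4,5,6}:10  {1,3,4,5,6}:10  {2,3,4,5,6}:5
  start at 0(i): 15
  start at 2(h): 20
sum over floor = 35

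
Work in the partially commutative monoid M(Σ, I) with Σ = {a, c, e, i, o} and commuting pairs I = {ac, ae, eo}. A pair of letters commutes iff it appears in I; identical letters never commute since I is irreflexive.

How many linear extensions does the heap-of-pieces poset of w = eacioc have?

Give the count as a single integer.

#0=e has no predecessor
#1=a has no predecessor
#2=c depends on [0:e]
#3=i depends on [1:a, 2:c]
#4=o depends on [3:i]
#5=c depends on [4:o]
sources: [0:e, 1:a]
N(rest) = Σ N(rest − s) over sources s of rest; N(one piece) = 1:
  size 1 → [5]=1
  size 2 → [4,5]=1
  size 3 → [3,4,5]=1
  size 4 → [1,3,4,5]=1  [2,3,4,5]=1
  first=0(e) contributes 2
  first=1(a) contributes 1
|[w]| = 3

3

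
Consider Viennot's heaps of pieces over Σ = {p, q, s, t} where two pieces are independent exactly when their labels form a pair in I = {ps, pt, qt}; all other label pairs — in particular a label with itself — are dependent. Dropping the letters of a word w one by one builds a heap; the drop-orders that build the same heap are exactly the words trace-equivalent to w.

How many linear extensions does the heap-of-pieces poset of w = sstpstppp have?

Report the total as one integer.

#0=s has no predecessor
#1=s depends on [0:s]
#2=t depends on [1:s]
#3=p has no predecessor
#4=s depends on [2:t]
#5=t depends on [4:s]
#6=p depends on [3:p]
#7=p depends on [6:p]
#8=p depends on [7:p]
sources: [0:s, 3:p]
N(rest) = Σ N(rest − s) over sources s of rest; N(one piece) = 1:
  size 1 → [5]=1  [8]=1
  size 2 → [4,5]=1  [5,8]=2  [7,8]=1
  size 3 → [2,4,5]=1  [4,5,8]=3  [5,7,8]=3  [6,7,8]=1
  size 4 → [1,2,4,5]=1  [2,4,5,8]=4  [3,6,7,8]=1  [4,5,7,8]=6  [5,6,7,8]=4
  size 5 → [0,1,2,4,5]=1  [1,2,4,5,8]=5  [2,4,5,7,8]=10  [3,5,6,7,8]=5  [4,5,6,7,8]=10
  size 6 → [0,1,2,4,5,8]=6  [1,2,4,5,7,8]=15  [2,4,5,6,7,8]=20  [3,4,5,6,7,8]=15
  size 7 → [0,1,2,4,5,7,8]=21  [1,2,4,5,6,7,8]=35  [2,3,4,5,6,7,8]=35
  first=0(s) contributes 70
  first=3(p) contributes 56
|[w]| = 126

126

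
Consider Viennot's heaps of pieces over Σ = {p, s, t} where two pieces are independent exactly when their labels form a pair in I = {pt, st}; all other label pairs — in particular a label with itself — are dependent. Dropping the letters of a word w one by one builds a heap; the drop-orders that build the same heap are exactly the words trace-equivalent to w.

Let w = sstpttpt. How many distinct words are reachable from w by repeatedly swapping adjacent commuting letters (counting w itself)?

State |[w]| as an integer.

drop 0:s onto floor
drop 1:s onto {0:s}
drop 2:t onto floor
drop 3:p onto {1:s}
drop 4:t onto {2:t}
drop 5:t onto {4:t}
drop 6:p onto {3:p}
drop 7:t onto {5:t}
ground layer = {0:s, 2:t}
drop-orders for the pieces not yet dropped (sum over which currently-grounded one goes next):
  1 to go: {6} 1  {7} 1
  2 to go: {3,6} 1  {5,7} 1  {6,7} 2
  3 to go: {1,3,6} 1  {3,6,7} 3  {4,5,7} 1  {5,6,7} 3
  4 to go: {0,1,3,6} 1  {1,3,6,7} 4  {2,4,5,7} 1  {3,5,6,7} 6  {4,5,6,7} 4
  5 to go: {0,1,3,6,7} 5  {1,3,5,6,7} 10  {2,4,5,6,7} 5  {3,4,5,6,7} 10
  6 to go: {0,1,3,5,6,7} 15  {1,3,4,5,6,7} 20  {2,3,4,5,6,7} 15
  if 0:s drops first: 35 orders
  if 2:t drops first: 35 orders
heap linearizations: 70

70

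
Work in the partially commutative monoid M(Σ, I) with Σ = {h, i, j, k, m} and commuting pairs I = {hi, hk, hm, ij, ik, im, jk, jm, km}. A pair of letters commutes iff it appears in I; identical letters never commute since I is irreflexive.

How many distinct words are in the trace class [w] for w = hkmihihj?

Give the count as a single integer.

840

drop 0:h onto floor
drop 1:k onto floor
drop 2:m onto floor
drop 3:i onto floor
drop 4:h onto {0:h}
drop 5:i onto {3:i}
drop 6:h onto {4:h}
drop 7:j onto {6:h}
ground layer = {0:h, 1:k, 2:m, 3:i}
drop-orders for the pieces not yet dropped (sum over which currently-grounded one goes next):
  1 to go: {1} 1  {2} 1  {5} 1  {7} 1
  2 to go: {1,2} 2  {1,5} 2  {1,7} 2  {2,5} 2  {2,7} 2  {3,5} 1  {5,7} 2  {6,7} 1
  3 to go: {1,2,5} 6  {1,2,7} 6  {1,3,5} 3  {1,5,7} 6  {1,6,7} 3  {2,3,5} 3  {2,5,7} 6  {2,6,7} 3  {3,5,7} 3  {4,6,7} 1  {5,6,7} 3
  4 to go: {0,4,6,7} 1  {1,2,3,5} 12  {1,2,5,7} 24  {1,2,6,7} 12  {1,3,5,7} 12  {1,4,6,7} 4  {1,5,6,7} 12  {2,3,5,7} 12  {2,4,6,7} 4  {2,5,6,7} 12  {3,5,6,7} 6  {4,5,6,7} 4
  5 to go: {0,1,4,6,7} 5  {0,2,4,6,7} 5  {0,4,5,6,7} 5  {1,2,3,5,7} 60  {1,2,4,6,7} 20  {1,2,5,6,7} 60  {1,3,5,6,7} 30  {1,4,5,6,7} 20  {2,3,5,6,7} 30  {2,4,5,6,7} 20  {3,4,5,6,7} 10
  6 to go: {0,1,2,4,6,7} 30  {0,1,4,5,6,7} 30  {0,2,4,5,6,7} 30  {0,3,4,5,6,7} 15  {1,2,3,5,6,7} 180  {1,2,4,5,6,7} 120  {1,3,4,5,6,7} 60  {2,3,4,5,6,7} 60
  if 0:h drops first: 420 orders
  if 1:k drops first: 105 orders
  if 2:m drops first: 105 orders
  if 3:i drops first: 210 orders
heap linearizations: 840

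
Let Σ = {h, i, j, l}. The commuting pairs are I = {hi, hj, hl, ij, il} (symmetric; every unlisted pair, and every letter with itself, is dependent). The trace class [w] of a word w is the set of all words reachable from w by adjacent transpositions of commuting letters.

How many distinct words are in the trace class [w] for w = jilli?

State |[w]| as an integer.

10

0(j) covers ∅
1(i) covers ∅
2(l) covers 0:j
3(l) covers 2:l
4(i) covers 1:i
floor of heap: 0:j, 1:i
completions by unplaced set U, small U first (add the entries for U minus each lowest piece of U):
  |U|=1: {3}:1  {4}:1
  |U|=2: {1,4}:1  {2,3}:1  {3,4}:2
  |U|=3: {0,2,3}:1  {1,3,4}:3  {2,3,4}:3
  start at 0(j): 6
  start at 1(i): 4
sum over floor = 10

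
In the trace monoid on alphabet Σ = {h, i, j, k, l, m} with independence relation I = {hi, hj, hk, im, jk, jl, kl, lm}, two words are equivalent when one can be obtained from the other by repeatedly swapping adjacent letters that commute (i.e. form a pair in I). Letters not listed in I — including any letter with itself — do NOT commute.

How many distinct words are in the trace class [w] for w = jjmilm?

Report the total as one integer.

6

#0=j has no predecessor
#1=j depends on [0:j]
#2=m depends on [1:j]
#3=i depends on [1:j]
#4=l depends on [3:i]
#5=m depends on [2:m]
sources: [0:j]
N(rest) = Σ N(rest − s) over sources s of rest; N(one piece) = 1:
  size 1 → [4]=1  [5]=1
  size 2 → [2,5]=1  [3,4]=1  [4,5]=2
  size 3 → [2,4,5]=3  [3,4,5]=3
  size 4 → [2,3,4,5]=6
  first=0(j) contributes 6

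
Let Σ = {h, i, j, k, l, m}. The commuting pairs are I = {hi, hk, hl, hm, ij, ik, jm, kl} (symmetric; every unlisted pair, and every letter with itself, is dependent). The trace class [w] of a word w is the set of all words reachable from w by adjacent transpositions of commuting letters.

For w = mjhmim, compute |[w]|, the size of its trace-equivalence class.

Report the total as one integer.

drop 0:m onto floor
drop 1:j onto floor
drop 2:h onto {1:j}
drop 3:m onto {0:m}
drop 4:i onto {3:m}
drop 5:m onto {4:i}
ground layer = {0:m, 1:j}
drop-orders for the pieces not yet dropped (sum over which currently-grounded one goes next):
  1 to go: {2} 1  {5} 1
  2 to go: {1,2} 1  {2,5} 2  {4,5} 1
  3 to go: {1,2,5} 3  {2,4,5} 3  {3,4,5} 1
  4 to go: {0,3,4,5} 1  {1,2,4,5} 6  {2,3,4,5} 4
  if 0:m drops first: 10 orders
  if 1:j drops first: 5 orders
heap linearizations: 15

15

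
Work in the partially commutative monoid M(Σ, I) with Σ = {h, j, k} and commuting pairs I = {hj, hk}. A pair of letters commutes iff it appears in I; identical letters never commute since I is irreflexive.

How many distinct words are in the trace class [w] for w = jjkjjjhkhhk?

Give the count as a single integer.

#0=j has no predecessor
#1=j depends on [0:j]
#2=k depends on [1:j]
#3=j depends on [2:k]
#4=j depends on [3:j]
#5=j depends on [4:j]
#6=h has no predecessor
#7=k depends on [5:j]
#8=h depends on [6:h]
#9=h depends on [8:h]
#10=k depends on [7:k]
sources: [0:j, 6:h]
N(rest) = Σ N(rest − s) over sources s of rest; N(one piece) = 1:
  size 1 → [9]=1  [10]=1
  size 2 → [7,10]=1  [8,9]=1  [9,10]=2
  size 3 → [5,7,10]=1  [6,8,9]=1  [7,9,10]=3  [8,9,10]=3
  size 4 → [4,5,7,10]=1  [5,7,9,10]=4  [6,8,9,10]=4  [7,8,9,10]=6
  size 5 → [3,4,5,7,10]=1  [4,5,7,9,10]=5  [5,7,8,9,10]=10  [6,7,8,9,10]=10
  size 6 → [2,3,4,5,7,10]=1  [3,4,5,7,9,10]=6  [4,5,7,8,9,10]=15  [5,6,7,8,9,10]=20
  size 7 → [1,2,3,4,5,7,10]=1  [2,3,4,5,7,9,10]=7  [3,4,5,7,8,9,10]=21  [4,5,6,7,8,9,10]=35
  size 8 → [0,1,2,3,4,5,7,10]=1  [1,2,3,4,5,7,9,10]=8  [2,3,4,5,7,8,9,10]=28  [3,4,5,6,7,8,9,10]=56
  size 9 → [0,1,2,3,4,5,7,9,10]=9  [1,2,3,4,5,7,8,9,10]=36  [2,3,4,5,6,7,8,9,10]=84
  first=0(j) contributes 120
  first=6(h) contributes 45
|[w]| = 165

165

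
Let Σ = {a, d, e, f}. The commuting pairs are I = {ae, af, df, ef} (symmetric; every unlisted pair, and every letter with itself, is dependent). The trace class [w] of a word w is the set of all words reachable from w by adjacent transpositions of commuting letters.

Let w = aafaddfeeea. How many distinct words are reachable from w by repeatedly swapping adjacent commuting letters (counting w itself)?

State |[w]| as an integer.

220

drop 0:a onto floor
drop 1:a onto {0:a}
drop 2:f onto floor
drop 3:a onto {1:a}
drop 4:d onto {3:a}
drop 5:d onto {4:d}
drop 6:f onto {2:f}
drop 7:e onto {5:d}
drop 8:e onto {7:e}
drop 9:e onto {8:e}
drop 10:a onto {5:d}
ground layer = {0:a, 2:f}
drop-orders for the pieces not yet dropped (sum over which currently-grounded one goes next):
  1 to go: {6} 1  {9} 1  {10} 1
  2 to go: {2,6} 1  {6,9} 2  {6,10} 2  {8,9} 1  {9,10} 2
  3 to go: {2,6,9} 3  {2,6,10} 3  {6,8,9} 3  {6,9,10} 6  {7,8,9} 1  {8,9,10} 3
  4 to go: {2,6,8,9} 6  {2,6,9,10} 12  {6,7,8,9} 4  {6,8,9,10} 12  {7,8,9,10} 4
  5 to go: {2,6,7,8,9} 10  {2,6,8,9,10} 30  {5,7,8,9,10} 4  {6,7,8,9,10} 20
  6 to go: {2,6,7,8,9,10} 60  {4,5,7,8,9,10} 4  {5,6,7,8,9,10} 24
  7 to go: {2,5,6,7,8,9,10} 84  {3,4,5,7,8,9,10} 4  {4,5,6,7,8,9,10} 28
  8 to go: {1,3,4,5,7,8,9,10} 4  {2,4,5,6,7,8,9,10} 112  {3,4,5,6,7,8,9,10} 32
  9 to go: {0,1,3,4,5,7,8,9,10} 4  {1,3,4,5,6,7,8,9,10} 36  {2,3,4,5,6,7,8,9,10} 144
  if 0:a drops first: 180 orders
  if 2:f drops first: 40 orders
heap linearizations: 220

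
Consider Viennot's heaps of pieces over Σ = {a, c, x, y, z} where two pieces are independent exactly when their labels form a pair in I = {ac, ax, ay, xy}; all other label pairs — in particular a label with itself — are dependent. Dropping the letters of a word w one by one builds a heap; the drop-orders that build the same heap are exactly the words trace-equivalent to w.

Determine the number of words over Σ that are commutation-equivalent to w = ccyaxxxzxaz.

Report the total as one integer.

0(c) covers ∅
1(c) covers 0:c
2(y) covers 1:c
3(a) covers ∅
4(x) covers 1:c
5(x) covers 4:x
6(x) covers 5:x
7(z) covers 2:y, 3:a, 6:x
8(x) covers 7:z
9(a) covers 7:z
10(z) covers 8:x, 9:a
floor of heap: 0:c, 3:a
completions by unplaced set U, small U first (add the entries for U minus each lowest piece of U):
  |U|=1: {10}:1
  |U|=2: {8,10}:1  {9,10}:1
  |U|=3: {8,9,10}:2
  |U|=4: {7,8,9,10}:2
  |U|=5: {2,7,8,9,10}:2  {3,7,8,9,10}:2  {6,7,8,9,10}:2
  |U|=6: {2,3,7,8,9,10}:4  {2,6,7,8,9,10}:4  {3,6,7,8,9,10}:4  {5,6,7,8,9,10}:2
  |U|=7: {2,3,6,7,8,9,10}:12  {2,5,6,7,8,9,10}:6  {3,5,6,7,8,9,10}:6  {4,5,6,7,8,9,10}:2
  |U|=8: {2,3,5,6,7,8,9,10}:24  {2,4,5,6,7,8,9,10}:8  {3,4,5,6,7,8,9,10}:8
  |U|=9: {1,2,4,5,6,7,8,9,10}:8  {2,3,4,5,6,7,8,9,10}:40
  start at 0(c): 48
  start at 3(a): 8
sum over floor = 56

56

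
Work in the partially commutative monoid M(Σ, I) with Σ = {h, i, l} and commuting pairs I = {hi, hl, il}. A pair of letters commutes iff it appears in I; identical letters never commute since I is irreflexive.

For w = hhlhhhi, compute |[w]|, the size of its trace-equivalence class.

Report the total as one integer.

42

piece 0:h — minimal
piece 1:h rests on {0:h}
piece 2:l — minimal
piece 3:h rests on {1:h}
piece 4:h rests on {3:h}
piece 5:h rests on {4:h}
piece 6:i — minimal
minimal pieces: {0:h, 2:l, 6:i}
ways to finish when only these pieces remain (= sum over removing one remaining piece with nothing left below it):
  1 left: {2}→1  {5}→1  {6}→1
  2 left: {2,5}→2  {2,6}→2  {4,5}→1  {5,6}→2
  3 left: {2,4,5}→3  {2,5,6}→6  {3,4,5}→1  {4,5,6}→3
  4 left: {1,3,4,5}→1  {2,3,4,5}→4  {2,4,5,6}→12  {3,4,5,6}→4
  5 left: {0,1,3,4,5}→1  {1,2,3,4,5}→5  {1,3,4,5,6}→5  {2,3,4,5,6}→20
  placing 0:h first → 30 extensions
  placing 2:l first → 6 extensions
  placing 6:i first → 6 extensions
total linear extensions = 42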